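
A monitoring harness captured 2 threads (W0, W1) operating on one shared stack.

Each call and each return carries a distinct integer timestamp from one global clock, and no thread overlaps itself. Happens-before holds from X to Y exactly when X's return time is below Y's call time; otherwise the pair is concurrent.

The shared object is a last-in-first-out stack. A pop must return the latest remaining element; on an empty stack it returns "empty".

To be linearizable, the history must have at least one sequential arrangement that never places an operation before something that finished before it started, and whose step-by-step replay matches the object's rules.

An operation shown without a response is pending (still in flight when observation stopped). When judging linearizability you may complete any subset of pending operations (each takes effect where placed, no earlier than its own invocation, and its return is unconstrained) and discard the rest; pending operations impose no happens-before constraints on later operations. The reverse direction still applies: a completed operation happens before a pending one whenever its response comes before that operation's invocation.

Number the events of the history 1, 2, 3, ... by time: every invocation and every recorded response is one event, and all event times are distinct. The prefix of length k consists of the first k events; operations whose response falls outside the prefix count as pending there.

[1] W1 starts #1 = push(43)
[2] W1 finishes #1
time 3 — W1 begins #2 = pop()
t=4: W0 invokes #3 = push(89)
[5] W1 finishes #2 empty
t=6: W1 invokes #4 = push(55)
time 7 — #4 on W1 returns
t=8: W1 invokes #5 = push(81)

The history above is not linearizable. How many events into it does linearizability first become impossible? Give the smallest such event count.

events 1..4 are linearizable, e.g. via #1:
1. #1 push(43), leaving stack <43>
with event 5 included (#2 responding at time 5), all real-time-consistent orders fail
completion choices over the 1 pending operation (#3) were checked; none helps
for example #1, #2 (pending dropped) fails at step 2: #2 pop() → empty is not legal there

5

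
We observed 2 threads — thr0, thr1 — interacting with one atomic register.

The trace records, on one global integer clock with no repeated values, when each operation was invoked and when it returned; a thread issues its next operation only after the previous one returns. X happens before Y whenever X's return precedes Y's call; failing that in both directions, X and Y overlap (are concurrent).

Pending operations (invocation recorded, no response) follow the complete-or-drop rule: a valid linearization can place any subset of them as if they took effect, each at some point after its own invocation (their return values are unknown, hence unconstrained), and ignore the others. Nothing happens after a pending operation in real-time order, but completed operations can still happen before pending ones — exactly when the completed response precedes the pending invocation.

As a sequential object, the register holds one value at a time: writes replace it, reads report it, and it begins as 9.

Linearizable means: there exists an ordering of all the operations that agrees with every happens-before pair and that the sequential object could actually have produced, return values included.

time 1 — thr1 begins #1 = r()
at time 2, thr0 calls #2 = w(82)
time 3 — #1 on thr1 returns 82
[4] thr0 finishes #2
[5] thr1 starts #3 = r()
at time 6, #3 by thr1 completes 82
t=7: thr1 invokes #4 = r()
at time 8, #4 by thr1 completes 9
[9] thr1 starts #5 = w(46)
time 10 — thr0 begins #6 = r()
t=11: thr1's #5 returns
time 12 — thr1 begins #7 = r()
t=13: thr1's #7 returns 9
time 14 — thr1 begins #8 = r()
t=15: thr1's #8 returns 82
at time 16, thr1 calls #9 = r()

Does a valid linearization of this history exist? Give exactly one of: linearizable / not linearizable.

not linearizable

prefix check: 1..7 passes, 1..8 fails once #4's time-8 response joins
all 2 real-time-respecting orders fail — 4 completed atomic register operations, no legal replay
e.g. #1, #2, #3, #4: illegal at step 1, since #1 r() → 82 cannot apply there
e.g. #2, #1, #3, #4: illegal at step 4, since #4 r() → 9 cannot apply there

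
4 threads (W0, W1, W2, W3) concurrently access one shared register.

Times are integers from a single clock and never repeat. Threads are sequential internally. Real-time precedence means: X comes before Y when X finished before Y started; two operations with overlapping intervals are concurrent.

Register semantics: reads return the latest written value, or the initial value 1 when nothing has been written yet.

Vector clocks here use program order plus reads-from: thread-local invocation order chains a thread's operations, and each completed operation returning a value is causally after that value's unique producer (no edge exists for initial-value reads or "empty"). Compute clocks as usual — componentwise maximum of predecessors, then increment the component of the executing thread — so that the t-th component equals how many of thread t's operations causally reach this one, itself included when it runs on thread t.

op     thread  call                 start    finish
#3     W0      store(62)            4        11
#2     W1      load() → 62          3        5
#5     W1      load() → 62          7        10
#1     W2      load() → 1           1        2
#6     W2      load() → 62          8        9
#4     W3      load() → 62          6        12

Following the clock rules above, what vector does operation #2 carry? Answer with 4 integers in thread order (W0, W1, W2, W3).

(1, 1, 0, 0)

#1 (invocation 1): nothing precedes it; W2's component alone gives (0, 0, 1, 0)
#3 (invocation 4): nothing precedes it; W0's component alone gives (1, 0, 0, 0)
from VC(#3)=(1, 0, 0, 0), #4 (invoked 6) maxes components and bumps W3 → (1, 0, 0, 1)
from VC(#3)=(1, 0, 0, 0), #2 (invoked 3) maxes components and bumps W1 → (1, 1, 0, 0)
from VC(#1)=(0, 0, 1, 0), VC(#3)=(1, 0, 0, 0), #6 (invoked 8) maxes components and bumps W2 → (1, 0, 2, 0)
from VC(#2)=(1, 1, 0, 0), VC(#3)=(1, 0, 0, 0), #5 (invoked 7) maxes components and bumps W1 → (1, 2, 0, 0)
target: VC(#2) = (1, 1, 0, 0)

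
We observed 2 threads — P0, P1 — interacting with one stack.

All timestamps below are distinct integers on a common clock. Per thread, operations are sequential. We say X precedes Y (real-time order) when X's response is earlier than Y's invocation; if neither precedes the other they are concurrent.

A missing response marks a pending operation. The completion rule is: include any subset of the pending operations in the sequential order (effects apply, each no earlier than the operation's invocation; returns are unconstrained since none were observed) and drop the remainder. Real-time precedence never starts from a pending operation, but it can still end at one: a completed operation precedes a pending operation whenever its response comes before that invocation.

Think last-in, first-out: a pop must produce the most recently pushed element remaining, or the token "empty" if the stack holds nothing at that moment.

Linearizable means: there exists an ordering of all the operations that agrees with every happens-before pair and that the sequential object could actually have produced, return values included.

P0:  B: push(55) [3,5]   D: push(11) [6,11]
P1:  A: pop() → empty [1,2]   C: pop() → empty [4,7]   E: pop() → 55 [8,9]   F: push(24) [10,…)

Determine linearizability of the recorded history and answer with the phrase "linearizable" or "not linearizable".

one valid linearization: A, C, B, E, D
1. A pop() → empty, leaving stack <>
2. C pop() → empty, leaving stack <>
3. B push(55), leaving stack <55>
4. E pop() → 55, leaving stack <>
5. D push(11), leaving stack <11>

linearizable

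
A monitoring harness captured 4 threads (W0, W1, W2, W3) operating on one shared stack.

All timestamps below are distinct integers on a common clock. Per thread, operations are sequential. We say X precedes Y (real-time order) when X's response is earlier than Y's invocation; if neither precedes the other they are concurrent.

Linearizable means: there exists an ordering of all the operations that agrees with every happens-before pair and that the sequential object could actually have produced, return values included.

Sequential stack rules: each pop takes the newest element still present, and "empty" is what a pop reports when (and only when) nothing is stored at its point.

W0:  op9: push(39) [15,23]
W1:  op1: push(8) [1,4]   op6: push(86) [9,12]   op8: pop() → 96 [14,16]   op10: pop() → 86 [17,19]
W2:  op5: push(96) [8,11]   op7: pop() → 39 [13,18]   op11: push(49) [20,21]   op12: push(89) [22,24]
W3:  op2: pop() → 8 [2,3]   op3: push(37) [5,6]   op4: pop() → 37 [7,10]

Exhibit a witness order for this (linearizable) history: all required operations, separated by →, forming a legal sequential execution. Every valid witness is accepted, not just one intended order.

step 1: op1 push(8) — stack <8>
step 2: op2 pop() → 8 — stack <>
step 3: op3 push(37) — stack <37>
step 4: op4 pop() → 37 — stack <>
step 5: op6 push(86) — stack <86>
step 6: op5 push(96) — stack <86,96>
step 7: op8 pop() → 96 — stack <86>
step 8: op9 push(39) — stack <86,39>
step 9: op7 pop() → 39 — stack <86>
step 10: op10 pop() → 86 — stack <>
step 11: op11 push(49) — stack <49>
step 12: op12 push(89) — stack <49,89>

op1 → op2 → op3 → op4 → op6 → op5 → op8 → op9 → op7 → op10 → op11 → op12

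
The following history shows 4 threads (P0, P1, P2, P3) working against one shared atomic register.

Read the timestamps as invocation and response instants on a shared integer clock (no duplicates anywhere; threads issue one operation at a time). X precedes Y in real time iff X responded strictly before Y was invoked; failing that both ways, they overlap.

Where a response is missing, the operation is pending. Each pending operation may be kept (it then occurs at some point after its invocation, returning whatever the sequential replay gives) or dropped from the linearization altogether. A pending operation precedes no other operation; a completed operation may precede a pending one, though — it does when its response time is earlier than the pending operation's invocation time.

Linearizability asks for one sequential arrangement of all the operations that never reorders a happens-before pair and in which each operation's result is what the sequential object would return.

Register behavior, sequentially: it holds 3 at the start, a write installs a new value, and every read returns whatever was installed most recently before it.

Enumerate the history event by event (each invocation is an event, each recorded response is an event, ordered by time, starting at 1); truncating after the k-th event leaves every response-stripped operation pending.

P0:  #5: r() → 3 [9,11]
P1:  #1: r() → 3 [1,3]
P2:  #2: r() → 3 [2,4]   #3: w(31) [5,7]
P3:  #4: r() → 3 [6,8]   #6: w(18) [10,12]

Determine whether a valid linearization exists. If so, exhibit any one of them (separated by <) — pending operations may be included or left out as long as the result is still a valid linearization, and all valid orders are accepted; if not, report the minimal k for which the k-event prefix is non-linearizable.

cut after 10 events: linearizable; cut after 11 events (#5 responds, time 11): not linearizable
4 orders of the 5 completed atomic register ops respect real time; none is legal
no completion choice of the 1 pending operation (#6) rescues it — every subset was tried
sample order #1, #2, #3, #4, #5 (pending dropped) stalls at step 4 — #4 r() → 3 has no legal effect
sample order #1, #2, #4, #3, #5 (pending dropped) stalls at step 5 — #5 r() → 3 has no legal effect

not linearizable — minimal violating prefix: 11 events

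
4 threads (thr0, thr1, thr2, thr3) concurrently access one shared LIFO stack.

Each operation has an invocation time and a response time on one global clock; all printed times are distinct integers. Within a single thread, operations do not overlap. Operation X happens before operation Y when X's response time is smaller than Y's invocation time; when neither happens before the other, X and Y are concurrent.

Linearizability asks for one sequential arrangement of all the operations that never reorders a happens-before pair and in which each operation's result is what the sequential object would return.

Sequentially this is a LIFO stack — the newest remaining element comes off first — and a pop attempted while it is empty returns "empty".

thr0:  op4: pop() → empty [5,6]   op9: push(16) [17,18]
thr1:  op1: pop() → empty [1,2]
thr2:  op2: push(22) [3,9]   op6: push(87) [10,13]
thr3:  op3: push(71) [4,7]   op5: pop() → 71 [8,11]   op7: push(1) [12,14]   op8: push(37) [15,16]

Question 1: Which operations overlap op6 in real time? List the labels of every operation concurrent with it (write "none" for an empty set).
Answer: op5, op7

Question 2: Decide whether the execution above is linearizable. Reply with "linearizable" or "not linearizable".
linearizable

one valid linearization: op1, op4, op2, op3, op5, op6, op7, op8, op9
1. op1 pop() → empty, leaving stack <>
2. op4 pop() → empty, leaving stack <>
3. op2 push(22), leaving stack <22>
4. op3 push(71), leaving stack <22,71>
5. op5 pop() → 71, leaving stack <22>
6. op6 push(87), leaving stack <22,87>
7. op7 push(1), leaving stack <22,87,1>
8. op8 push(37), leaving stack <22,87,1,37>
9. op9 push(16), leaving stack <22,87,1,37,16>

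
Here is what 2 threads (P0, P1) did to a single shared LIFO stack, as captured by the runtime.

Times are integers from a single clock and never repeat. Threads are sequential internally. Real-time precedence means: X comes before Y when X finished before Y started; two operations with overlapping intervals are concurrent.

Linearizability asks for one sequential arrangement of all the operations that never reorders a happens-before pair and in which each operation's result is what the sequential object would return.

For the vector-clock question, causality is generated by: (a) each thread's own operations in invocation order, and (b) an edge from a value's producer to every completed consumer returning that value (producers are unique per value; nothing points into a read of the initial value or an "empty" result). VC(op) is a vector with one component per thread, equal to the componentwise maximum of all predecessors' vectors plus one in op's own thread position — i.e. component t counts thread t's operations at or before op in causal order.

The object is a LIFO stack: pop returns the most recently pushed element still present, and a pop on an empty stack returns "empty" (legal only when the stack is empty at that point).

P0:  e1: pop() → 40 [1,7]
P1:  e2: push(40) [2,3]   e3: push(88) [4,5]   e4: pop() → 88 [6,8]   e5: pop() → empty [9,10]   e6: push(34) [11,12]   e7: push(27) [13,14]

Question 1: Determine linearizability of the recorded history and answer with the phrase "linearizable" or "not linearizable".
a witness: e2, e1, e3, e4, e5, e6, e7
1. e2 push(40), leaving stack <40>
2. e1 pop() → 40, leaving stack <>
3. e3 push(88), leaving stack <88>
4. e4 pop() → 88, leaving stack <>
5. e5 pop() → empty, leaving stack <>
6. e6 push(34), leaving stack <34>
7. e7 push(27), leaving stack <34,27>

linearizable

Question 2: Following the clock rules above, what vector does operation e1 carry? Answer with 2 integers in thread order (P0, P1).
root op e2, invoked 2: fresh clock plus P1's own tick → (0, 1)
invoked at 4, e3 merges VC(e2)=(0, 1) and bumps P1's slot → (0, 2)
invoked at 1, e1 merges VC(e2)=(0, 1) and bumps P0's slot → (1, 1)
invoked at 6, e4 merges VC(e3)=(0, 2) and bumps P1's slot → (0, 3)
invoked at 9, e5 merges VC(e4)=(0, 3) and bumps P1's slot → (0, 4)
invoked at 11, e6 merges VC(e5)=(0, 4) and bumps P1's slot → (0, 5)
invoked at 13, e7 merges VC(e6)=(0, 5) and bumps P1's slot → (0, 6)
target: VC(e1) = (1, 1)

(1, 1)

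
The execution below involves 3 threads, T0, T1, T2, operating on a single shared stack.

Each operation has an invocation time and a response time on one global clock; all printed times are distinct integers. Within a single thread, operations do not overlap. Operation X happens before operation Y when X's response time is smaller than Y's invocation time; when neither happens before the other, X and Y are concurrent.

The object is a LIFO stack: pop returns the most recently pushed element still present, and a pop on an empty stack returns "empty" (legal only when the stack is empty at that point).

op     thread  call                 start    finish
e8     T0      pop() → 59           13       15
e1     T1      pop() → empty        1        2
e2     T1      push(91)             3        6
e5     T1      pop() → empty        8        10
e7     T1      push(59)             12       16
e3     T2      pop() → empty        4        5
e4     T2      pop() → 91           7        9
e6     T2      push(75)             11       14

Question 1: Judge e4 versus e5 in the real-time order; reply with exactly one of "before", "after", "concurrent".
concurrent

e4 spans [7,9], e5 spans [8,10]
the intervals overlap in both directions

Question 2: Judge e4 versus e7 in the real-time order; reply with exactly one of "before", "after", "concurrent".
before

e4 spans [7,9], e7 spans [12,16]
resp(e4)=9 < inv(e7)=12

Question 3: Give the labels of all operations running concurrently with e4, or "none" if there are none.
e5

concurrent with e4 ([7,9]): every op whose interval crosses 7..9
e1 [1,2]: before
e2 [3,6]: before
e3 [4,5]: before
e5 [8,10]: concurrent
e6 [11,14]: after
e7 [12,16]: after
e8 [13,15]: after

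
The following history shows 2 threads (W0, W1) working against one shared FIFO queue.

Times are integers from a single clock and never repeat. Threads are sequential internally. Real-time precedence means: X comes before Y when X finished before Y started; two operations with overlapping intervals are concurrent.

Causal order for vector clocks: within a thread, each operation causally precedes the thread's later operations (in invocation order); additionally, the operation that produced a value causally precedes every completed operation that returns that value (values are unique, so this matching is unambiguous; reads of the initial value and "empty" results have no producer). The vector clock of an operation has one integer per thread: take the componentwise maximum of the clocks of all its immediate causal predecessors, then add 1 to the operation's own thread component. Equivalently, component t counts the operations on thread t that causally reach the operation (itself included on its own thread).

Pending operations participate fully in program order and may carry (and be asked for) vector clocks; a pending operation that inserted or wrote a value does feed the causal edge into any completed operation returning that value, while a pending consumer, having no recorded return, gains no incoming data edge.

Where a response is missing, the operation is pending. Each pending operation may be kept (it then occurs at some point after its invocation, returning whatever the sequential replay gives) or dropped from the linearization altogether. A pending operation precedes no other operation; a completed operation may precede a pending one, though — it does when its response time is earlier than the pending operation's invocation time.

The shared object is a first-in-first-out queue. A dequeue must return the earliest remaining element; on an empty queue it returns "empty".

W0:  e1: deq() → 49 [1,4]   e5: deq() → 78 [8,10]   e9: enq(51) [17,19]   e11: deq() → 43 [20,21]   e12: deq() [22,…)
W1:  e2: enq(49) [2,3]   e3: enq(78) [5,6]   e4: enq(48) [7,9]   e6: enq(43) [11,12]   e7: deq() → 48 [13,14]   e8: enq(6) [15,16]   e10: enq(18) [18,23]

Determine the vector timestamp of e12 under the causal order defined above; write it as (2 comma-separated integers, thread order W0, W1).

(5, 4)

e2 (invocation 2): nothing precedes it; W1's component alone gives (0, 1)
invoked at 5, e3 merges VC(e2)=(0, 1) and bumps W1's slot → (0, 2)
invoked at 1, e1 merges VC(e2)=(0, 1) and bumps W0's slot → (1, 1)
invoked at 7, e4 merges VC(e3)=(0, 2) and bumps W1's slot → (0, 3)
invoked at 11, e6 merges VC(e4)=(0, 3) and bumps W1's slot → (0, 4)
invoked at 8, e5 merges VC(e1)=(1, 1), VC(e3)=(0, 2) and bumps W0's slot → (2, 2)
invoked at 13, e7 merges VC(e4)=(0, 3), VC(e6)=(0, 4) and bumps W1's slot → (0, 5)
invoked at 17, e9 merges VC(e5)=(2, 2) and bumps W0's slot → (3, 2)
invoked at 15, e8 merges VC(e7)=(0, 5) and bumps W1's slot → (0, 6)
invoked at 18, e10 merges VC(e8)=(0, 6) and bumps W1's slot → (0, 7)
invoked at 20, e11 merges VC(e6)=(0, 4), VC(e9)=(3, 2) and bumps W0's slot → (4, 4)
invoked at 22, e12 merges VC(e11)=(4, 4) and bumps W0's slot → (5, 4)
target: VC(e12) = (5, 4)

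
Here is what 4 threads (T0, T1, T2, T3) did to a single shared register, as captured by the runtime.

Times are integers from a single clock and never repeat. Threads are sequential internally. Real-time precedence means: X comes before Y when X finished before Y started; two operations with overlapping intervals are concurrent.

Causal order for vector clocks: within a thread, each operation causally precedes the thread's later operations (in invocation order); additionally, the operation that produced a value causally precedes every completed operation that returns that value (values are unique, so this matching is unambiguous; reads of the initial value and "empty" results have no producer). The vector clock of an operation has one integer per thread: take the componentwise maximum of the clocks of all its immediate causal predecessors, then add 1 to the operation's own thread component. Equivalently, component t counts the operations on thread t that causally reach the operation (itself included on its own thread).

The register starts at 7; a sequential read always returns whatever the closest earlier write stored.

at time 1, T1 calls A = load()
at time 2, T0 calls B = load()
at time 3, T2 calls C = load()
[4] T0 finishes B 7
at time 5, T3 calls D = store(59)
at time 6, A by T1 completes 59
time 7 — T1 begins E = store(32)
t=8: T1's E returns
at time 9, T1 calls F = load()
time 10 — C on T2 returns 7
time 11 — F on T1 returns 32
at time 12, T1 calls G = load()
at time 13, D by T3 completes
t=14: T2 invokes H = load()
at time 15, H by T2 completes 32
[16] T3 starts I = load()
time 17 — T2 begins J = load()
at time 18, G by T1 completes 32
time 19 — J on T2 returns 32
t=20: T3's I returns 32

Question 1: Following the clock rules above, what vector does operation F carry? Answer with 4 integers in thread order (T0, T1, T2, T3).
(0, 3, 0, 1)

VC(D, invoked at 5): no causal predecessors; +1 on T3 → (0, 0, 0, 1)
VC(C, invoked at 3): no causal predecessors; +1 on T2 → (0, 0, 1, 0)
VC(B, invoked at 2): no causal predecessors; +1 on T0 → (1, 0, 0, 0)
VC(A, invoked at 1): max of VC(D)=(0, 0, 0, 1), then +1 on thread T1 → (0, 1, 0, 1)
VC(E, invoked at 7): max of VC(A)=(0, 1, 0, 1), then +1 on thread T1 → (0, 2, 0, 1)
VC(I, invoked at 16): max of VC(D)=(0, 0, 0, 1), VC(E)=(0, 2, 0, 1), then +1 on thread T3 → (0, 2, 0, 2)
VC(F, invoked at 9): max of VC(E)=(0, 2, 0, 1), then +1 on thread T1 → (0, 3, 0, 1)
VC(H, invoked at 14): max of VC(C)=(0, 0, 1, 0), VC(E)=(0, 2, 0, 1), then +1 on thread T2 → (0, 2, 2, 1)
VC(G, invoked at 12): max of VC(E)=(0, 2, 0, 1), VC(F)=(0, 3, 0, 1), then +1 on thread T1 → (0, 4, 0, 1)
VC(J, invoked at 17): max of VC(E)=(0, 2, 0, 1), VC(H)=(0, 2, 2, 1), then +1 on thread T2 → (0, 2, 3, 1)
target: VC(F) = (0, 3, 0, 1)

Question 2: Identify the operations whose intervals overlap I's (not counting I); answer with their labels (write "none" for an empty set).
G, J

concurrent with I ([16,20]): every op whose interval crosses 16..20
A [1,6]: before
B [2,4]: before
C [3,10]: before
D [5,13]: before
E [7,8]: before
F [9,11]: before
G [12,18]: concurrent
H [14,15]: before
J [17,19]: concurrent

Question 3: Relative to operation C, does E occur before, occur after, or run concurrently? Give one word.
concurrent

E spans [7,8], C spans [3,10]
the intervals overlap in both directions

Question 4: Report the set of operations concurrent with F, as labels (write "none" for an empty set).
C, D

overlap test against F [9,11]: concurrent iff the interval meets 9..11
A [1,6]: before
B [2,4]: before
C [3,10]: concurrent
D [5,13]: concurrent
E [7,8]: before
G [12,18]: after
H [14,15]: after
I [16,20]: after
J [17,19]: after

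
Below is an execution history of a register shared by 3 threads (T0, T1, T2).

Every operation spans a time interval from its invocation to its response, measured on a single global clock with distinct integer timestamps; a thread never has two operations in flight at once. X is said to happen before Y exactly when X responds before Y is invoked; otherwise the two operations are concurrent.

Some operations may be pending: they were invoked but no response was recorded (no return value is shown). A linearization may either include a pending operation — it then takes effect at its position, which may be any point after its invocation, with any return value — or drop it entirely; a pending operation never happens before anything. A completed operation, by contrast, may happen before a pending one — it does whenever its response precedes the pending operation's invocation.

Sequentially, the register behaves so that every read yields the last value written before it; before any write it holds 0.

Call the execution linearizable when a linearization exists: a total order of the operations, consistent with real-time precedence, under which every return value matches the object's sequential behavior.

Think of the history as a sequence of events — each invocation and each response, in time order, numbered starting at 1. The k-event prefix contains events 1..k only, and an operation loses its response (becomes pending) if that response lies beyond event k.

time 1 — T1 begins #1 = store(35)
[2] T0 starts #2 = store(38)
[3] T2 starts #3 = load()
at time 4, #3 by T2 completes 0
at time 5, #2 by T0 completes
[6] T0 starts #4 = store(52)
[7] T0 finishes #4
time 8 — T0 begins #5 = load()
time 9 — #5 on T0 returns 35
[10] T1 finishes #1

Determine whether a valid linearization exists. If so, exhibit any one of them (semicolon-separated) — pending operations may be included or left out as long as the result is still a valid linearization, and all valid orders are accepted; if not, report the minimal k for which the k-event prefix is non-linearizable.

1. #3 load() → 0, leaving value 0
2. #2 store(38), leaving value 38
3. #4 store(52), leaving value 52
4. #1 store(35), leaving value 35
5. #5 load() → 35, leaving value 35

linearizable — witness: #3; #2; #4; #1; #5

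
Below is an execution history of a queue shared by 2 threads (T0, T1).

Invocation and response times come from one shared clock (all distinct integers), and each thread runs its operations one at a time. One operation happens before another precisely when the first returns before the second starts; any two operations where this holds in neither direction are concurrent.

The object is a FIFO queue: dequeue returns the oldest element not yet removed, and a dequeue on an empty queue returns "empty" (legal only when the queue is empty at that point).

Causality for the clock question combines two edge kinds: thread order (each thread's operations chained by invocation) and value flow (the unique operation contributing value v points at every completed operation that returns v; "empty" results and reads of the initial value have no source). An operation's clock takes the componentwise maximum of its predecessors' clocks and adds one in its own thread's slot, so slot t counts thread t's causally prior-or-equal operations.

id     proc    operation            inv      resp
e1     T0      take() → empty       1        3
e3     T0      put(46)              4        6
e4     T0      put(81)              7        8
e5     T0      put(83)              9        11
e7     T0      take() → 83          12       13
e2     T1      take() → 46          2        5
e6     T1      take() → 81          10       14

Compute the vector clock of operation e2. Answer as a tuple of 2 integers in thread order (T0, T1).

invoked at 1, e1 has no predecessors; its own T0 bump gives (1, 0)
e3, invoked 4, takes VC(e1)=(1, 0) under max, adds 1 for T0 → (2, 0)
e2, invoked 2, takes VC(e3)=(2, 0) under max, adds 1 for T1 → (2, 1)
e4, invoked 7, takes VC(e3)=(2, 0) under max, adds 1 for T0 → (3, 0)
e5, invoked 9, takes VC(e4)=(3, 0) under max, adds 1 for T0 → (4, 0)
e6, invoked 10, takes VC(e2)=(2, 1), VC(e4)=(3, 0) under max, adds 1 for T1 → (3, 2)
e7, invoked 12, takes VC(e5)=(4, 0) under max, adds 1 for T0 → (5, 0)
target: VC(e2) = (2, 1)

(2, 1)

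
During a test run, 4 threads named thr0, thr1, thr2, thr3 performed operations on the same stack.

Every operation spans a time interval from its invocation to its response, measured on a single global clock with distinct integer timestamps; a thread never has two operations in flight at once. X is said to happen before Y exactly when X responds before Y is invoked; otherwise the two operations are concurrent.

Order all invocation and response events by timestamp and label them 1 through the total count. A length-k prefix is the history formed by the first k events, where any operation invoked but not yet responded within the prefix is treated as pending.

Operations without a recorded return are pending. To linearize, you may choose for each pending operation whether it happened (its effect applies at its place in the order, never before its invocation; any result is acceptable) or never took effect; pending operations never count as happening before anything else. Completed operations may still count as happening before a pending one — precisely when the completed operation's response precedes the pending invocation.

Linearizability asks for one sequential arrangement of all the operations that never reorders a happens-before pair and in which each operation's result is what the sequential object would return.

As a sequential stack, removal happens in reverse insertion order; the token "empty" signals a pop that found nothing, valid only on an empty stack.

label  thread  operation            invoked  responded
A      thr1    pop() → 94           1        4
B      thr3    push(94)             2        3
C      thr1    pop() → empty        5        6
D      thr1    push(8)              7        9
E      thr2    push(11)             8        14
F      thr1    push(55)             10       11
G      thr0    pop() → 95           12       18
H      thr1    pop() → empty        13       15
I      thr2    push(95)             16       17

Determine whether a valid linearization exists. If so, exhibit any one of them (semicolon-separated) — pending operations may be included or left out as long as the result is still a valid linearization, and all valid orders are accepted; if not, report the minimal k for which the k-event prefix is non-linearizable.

not linearizable — minimal violating prefix: 15 events

through event 14 a valid linearization exists; event 15 (H responding at time 15) ends that
no legal order exists: 8 real-time-consistent candidates over 7 completed stack operations, all rejected
no escape via the 1 pending operation (G): every completion choice fails
one such order, A, B, C, D, E, F, H (pending dropped), breaks at step 1 where A pop() → 94 is illegal
one such order, A, B, C, D, F, E, H (pending dropped), breaks at step 1 where A pop() → 94 is illegal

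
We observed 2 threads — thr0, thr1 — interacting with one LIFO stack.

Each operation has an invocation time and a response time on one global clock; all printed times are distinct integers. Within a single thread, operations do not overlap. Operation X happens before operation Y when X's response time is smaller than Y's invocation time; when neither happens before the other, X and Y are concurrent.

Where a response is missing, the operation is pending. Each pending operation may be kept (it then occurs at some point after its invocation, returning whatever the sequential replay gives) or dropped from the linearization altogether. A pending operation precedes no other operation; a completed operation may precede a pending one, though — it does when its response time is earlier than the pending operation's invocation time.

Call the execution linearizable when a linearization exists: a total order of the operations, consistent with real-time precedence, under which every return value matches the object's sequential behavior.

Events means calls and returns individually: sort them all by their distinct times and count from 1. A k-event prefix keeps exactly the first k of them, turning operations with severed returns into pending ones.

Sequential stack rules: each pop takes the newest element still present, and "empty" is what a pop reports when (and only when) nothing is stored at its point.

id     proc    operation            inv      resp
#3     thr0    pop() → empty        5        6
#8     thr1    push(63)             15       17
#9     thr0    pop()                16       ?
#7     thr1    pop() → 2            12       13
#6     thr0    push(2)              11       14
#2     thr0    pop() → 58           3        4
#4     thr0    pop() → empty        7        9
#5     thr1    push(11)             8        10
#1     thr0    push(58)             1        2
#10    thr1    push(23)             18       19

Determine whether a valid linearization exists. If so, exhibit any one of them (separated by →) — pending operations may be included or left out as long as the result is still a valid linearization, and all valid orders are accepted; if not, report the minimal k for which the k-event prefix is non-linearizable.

after step 1 (#1 push(58)): stack <58>
after step 2 (#2 pop() → 58): stack <>
after step 3 (#3 pop() → empty): stack <>
after step 4 (#4 pop() → empty): stack <>
after step 5 (#5 push(11)): stack <11>
after step 6 (#6 push(2)): stack <11,2>
after step 7 (#7 pop() → 2): stack <11>
after step 8 (#8 push(63)): stack <11,63>
after step 9 (#9 pop() (pending, included)): stack <11>
after step 10 (#10 push(23)): stack <11,23>

linearizable — witness: #1 → #2 → #3 → #4 → #5 → #6 → #7 → #8 → #9 → #10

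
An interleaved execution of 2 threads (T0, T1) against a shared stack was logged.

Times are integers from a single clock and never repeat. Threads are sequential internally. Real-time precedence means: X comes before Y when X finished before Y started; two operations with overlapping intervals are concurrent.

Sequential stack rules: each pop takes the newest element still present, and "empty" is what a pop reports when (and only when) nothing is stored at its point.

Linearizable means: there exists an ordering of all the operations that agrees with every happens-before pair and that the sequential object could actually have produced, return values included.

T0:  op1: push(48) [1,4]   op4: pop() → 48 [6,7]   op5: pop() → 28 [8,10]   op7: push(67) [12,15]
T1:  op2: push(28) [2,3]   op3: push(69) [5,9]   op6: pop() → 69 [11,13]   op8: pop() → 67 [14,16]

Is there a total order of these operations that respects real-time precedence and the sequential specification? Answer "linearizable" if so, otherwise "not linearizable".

a witness: op2, op1, op4, op5, op3, op6, op7, op8
1. op2 push(28), leaving stack <28>
2. op1 push(48), leaving stack <28,48>
3. op4 pop() → 48, leaving stack <28>
4. op5 pop() → 28, leaving stack <>
5. op3 push(69), leaving stack <69>
6. op6 pop() → 69, leaving stack <>
7. op7 push(67), leaving stack <67>
8. op8 pop() → 67, leaving stack <>

linearizable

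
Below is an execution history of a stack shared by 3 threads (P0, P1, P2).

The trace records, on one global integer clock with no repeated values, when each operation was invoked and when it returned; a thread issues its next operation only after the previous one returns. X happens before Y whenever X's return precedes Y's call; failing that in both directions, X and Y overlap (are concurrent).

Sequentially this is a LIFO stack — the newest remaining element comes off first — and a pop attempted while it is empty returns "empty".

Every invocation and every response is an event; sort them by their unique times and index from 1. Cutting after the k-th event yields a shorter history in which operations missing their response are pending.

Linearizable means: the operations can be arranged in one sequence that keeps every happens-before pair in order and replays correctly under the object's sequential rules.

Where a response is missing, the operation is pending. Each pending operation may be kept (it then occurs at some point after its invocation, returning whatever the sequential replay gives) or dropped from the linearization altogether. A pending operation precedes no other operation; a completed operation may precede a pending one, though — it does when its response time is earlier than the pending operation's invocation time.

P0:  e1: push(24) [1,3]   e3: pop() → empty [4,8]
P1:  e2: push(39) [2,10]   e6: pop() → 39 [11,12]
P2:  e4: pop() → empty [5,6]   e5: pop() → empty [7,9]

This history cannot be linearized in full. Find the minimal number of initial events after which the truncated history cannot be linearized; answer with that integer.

a valid linearization of events 1..7 exists, for instance e1, e3, e4:
1. e1 push(24), leaving stack <24>
2. e3 pop() (pending, included), leaving stack <>
3. e4 pop() → empty, leaving stack <>
with event 8 included (e3 responding at time 8), all real-time-consistent orders fail
no completion choice of the 2 pending operations (e2, e5) rescues it — every subset was tried
take e1, e3, e4 (pending dropped): step 2 already fails, because e3 pop() → empty cannot occur there
take e1, e4, e3 (pending dropped): step 2 already fails, because e4 pop() → empty cannot occur there

8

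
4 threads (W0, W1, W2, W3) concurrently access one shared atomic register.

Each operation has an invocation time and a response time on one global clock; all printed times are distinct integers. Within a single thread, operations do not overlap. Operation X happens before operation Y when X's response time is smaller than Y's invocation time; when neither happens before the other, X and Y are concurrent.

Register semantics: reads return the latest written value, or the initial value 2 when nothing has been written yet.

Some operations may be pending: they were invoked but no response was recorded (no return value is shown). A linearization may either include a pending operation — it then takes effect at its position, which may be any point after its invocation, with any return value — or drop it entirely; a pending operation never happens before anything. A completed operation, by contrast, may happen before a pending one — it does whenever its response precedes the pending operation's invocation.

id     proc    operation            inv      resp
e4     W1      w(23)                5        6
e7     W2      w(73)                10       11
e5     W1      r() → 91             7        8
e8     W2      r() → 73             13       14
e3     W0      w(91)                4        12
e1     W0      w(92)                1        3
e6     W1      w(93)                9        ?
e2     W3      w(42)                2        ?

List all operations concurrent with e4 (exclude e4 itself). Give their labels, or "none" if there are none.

e2, e3

e4 spans [5,6]; an op avoiding the whole window 5..6 is ordered, any other is concurrent
e1 [1,3]: before
e2 [2,…): concurrent
e3 [4,12]: concurrent
e5 [7,8]: after
e6 [9,…): after
e7 [10,11]: after
e8 [13,14]: after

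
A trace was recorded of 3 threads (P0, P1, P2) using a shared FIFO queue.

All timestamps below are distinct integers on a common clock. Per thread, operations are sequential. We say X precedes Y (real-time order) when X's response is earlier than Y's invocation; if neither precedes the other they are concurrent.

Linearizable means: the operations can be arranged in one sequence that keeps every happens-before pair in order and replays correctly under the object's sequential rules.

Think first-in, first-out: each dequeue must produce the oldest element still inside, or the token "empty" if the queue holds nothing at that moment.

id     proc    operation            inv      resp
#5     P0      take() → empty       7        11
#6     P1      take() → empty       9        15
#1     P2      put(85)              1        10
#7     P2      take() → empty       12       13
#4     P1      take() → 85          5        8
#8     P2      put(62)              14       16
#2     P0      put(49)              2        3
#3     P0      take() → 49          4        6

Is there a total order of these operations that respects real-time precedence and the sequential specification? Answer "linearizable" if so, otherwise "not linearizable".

a witness: #1, #2, #4, #3, #5, #6, #7, #8
1. #1 put(85), leaving queue <85>
2. #2 put(49), leaving queue <85,49>
3. #4 take() → 85, leaving queue <49>
4. #3 take() → 49, leaving queue <>
5. #5 take() → empty, leaving queue <>
6. #6 take() → empty, leaving queue <>
7. #7 take() → empty, leaving queue <>
8. #8 put(62), leaving queue <62>

linearizable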